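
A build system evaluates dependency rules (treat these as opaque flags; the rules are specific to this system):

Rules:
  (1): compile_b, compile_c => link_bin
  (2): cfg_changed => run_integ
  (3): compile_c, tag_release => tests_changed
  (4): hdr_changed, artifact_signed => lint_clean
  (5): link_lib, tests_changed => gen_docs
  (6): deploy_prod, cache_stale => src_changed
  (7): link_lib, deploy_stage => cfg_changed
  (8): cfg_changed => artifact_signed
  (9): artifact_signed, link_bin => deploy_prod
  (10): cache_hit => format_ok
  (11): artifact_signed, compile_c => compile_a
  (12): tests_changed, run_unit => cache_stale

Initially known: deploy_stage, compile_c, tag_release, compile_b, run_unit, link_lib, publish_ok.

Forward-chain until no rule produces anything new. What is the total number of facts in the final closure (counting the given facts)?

[1] (1) [compile_b, compile_c => link_bin]; (3) [compile_c, tag_release => tests_changed]; (7) [link_lib, deploy_stage => cfg_changed]. ⇒ new: link_bin, tests_changed, cfg_changed.
[2] (2) [cfg_changed => run_integ]; (5) [link_lib, tests_changed => gen_docs]; (8) [cfg_changed => artifact_signed]; (12) [tests_changed, run_unit => cache_stale]. ⇒ new: run_integ, gen_docs, artifact_signed, cache_stale.
[3] (9) [artifact_signed, link_bin => deploy_prod]; (11) [artifact_signed, compile_c => compile_a]. ⇒ new: deploy_prod, compile_a.
[4] (6) [deploy_prod, cache_stale => src_changed]. ⇒ new: src_changed.
Closure: {artifact_signed, cache_stale, cfg_changed, compile_a, compile_b, compile_c, deploy_prod, deploy_stage, gen_docs, link_bin, link_lib, publish_ok, run_integ, run_unit, src_changed, tag_release, tests_changed} — 17 facts.

17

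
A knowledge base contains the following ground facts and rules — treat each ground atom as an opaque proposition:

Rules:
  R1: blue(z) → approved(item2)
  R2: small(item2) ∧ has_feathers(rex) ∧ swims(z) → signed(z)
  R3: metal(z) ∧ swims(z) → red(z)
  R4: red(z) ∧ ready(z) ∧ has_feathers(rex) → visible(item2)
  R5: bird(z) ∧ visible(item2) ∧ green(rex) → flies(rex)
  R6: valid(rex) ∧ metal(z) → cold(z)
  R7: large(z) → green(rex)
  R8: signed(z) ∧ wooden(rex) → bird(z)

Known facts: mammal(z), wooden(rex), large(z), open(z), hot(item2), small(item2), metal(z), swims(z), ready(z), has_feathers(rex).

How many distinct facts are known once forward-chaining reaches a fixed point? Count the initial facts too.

16

Round 1 — R2, R3, R7, derive signed(z), red(z), green(rex).
Round 2 — R4, R8, derive visible(item2), bird(z).
Round 3 — R5, derive flies(rex).
Closure: {bird(z), flies(rex), green(rex), has_feathers(rex), hot(item2), large(z), mammal(z), metal(z), open(z), ready(z), red(z), signed(z), small(item2), swims(z), visible(item2), wooden(rex)} — 16 facts.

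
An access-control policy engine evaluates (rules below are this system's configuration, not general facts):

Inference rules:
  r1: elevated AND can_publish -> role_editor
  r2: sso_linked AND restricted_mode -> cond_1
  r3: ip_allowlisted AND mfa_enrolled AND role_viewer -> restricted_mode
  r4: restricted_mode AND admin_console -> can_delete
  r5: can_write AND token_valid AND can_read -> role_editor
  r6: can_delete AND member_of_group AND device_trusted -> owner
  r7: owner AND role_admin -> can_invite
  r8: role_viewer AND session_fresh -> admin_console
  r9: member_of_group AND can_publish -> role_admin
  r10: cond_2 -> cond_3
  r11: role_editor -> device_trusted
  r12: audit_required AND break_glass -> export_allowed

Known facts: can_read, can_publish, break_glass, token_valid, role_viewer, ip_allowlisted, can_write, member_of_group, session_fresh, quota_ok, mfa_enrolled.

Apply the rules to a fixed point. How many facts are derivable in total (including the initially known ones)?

19

Round 1 fires r3, r5, r8, r9, giving restricted_mode, role_editor, admin_console, role_admin.
Round 2 fires r4, r11, giving can_delete, device_trusted.
Round 3 fires r6, giving owner.
Round 4 fires r7, giving can_invite.
Closure: {admin_console, break_glass, can_delete, can_invite, can_publish, can_read, can_write, device_trusted, ip_allowlisted, member_of_group, mfa_enrolled, owner, quota_ok, restricted_mode, role_admin, role_editor, role_viewer, session_fresh, token_valid} — 19 facts.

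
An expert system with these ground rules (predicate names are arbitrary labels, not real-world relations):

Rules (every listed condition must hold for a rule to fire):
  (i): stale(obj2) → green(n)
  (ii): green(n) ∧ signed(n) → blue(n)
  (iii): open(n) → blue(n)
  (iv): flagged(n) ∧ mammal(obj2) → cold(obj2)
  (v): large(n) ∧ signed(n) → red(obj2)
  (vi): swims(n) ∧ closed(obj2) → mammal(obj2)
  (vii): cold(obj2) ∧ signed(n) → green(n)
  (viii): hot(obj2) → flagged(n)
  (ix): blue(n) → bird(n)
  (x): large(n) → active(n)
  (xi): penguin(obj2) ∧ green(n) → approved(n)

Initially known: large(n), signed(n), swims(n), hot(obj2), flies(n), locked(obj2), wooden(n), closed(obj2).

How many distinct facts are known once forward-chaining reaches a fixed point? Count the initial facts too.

16

[1] (v) [large(n) ∧ signed(n) → red(obj2)]; (vi) [swims(n) ∧ closed(obj2) → mammal(obj2)]; (viii) [hot(obj2) → flagged(n)]; (x) [large(n) → active(n)]. ⇒ new: red(obj2), mammal(obj2), flagged(n), active(n).
[2] (iv) [flagged(n) ∧ mammal(obj2) → cold(obj2)]. ⇒ new: cold(obj2).
[3] (vii) [cold(obj2) ∧ signed(n) → green(n)]. ⇒ new: green(n).
[4] (ii) [green(n) ∧ signed(n) → blue(n)]. ⇒ new: blue(n).
[5] (ix) [blue(n) → bird(n)]. ⇒ new: bird(n).
Closure: {active(n), bird(n), blue(n), closed(obj2), cold(obj2), flagged(n), flies(n), green(n), hot(obj2), large(n), locked(obj2), mammal(obj2), red(obj2), signed(n), swims(n), wooden(n)} — 16 facts.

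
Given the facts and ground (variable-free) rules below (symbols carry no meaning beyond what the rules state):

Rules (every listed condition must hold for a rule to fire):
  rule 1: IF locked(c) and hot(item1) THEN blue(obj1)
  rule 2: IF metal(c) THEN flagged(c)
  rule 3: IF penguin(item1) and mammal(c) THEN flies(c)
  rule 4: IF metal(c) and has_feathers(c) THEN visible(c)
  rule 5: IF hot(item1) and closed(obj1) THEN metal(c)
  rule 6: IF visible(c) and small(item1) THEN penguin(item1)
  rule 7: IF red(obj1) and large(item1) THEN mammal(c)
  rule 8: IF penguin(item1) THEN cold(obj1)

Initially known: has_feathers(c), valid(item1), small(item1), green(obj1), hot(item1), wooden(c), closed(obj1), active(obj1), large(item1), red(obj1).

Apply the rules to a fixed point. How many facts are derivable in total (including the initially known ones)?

[1] rule 5 [IF hot(item1) and closed(obj1) THEN metal(c)]; rule 7 [IF red(obj1) and large(item1) THEN mammal(c)]. ⇒ new: metal(c), mammal(c).
[2] rule 2 [IF metal(c) THEN flagged(c)]; rule 4 [IF metal(c) and has_feathers(c) THEN visible(c)]. ⇒ new: flagged(c), visible(c).
[3] rule 6 [IF visible(c) and small(item1) THEN penguin(item1)]. ⇒ new: penguin(item1).
[4] rule 3 [IF penguin(item1) and mammal(c) THEN flies(c)]; rule 8 [IF penguin(item1) THEN cold(obj1)]. ⇒ new: flies(c), cold(obj1).
Closure: {active(obj1), closed(obj1), cold(obj1), flagged(c), flies(c), green(obj1), has_feathers(c), hot(item1), large(item1), mammal(c), metal(c), penguin(item1), red(obj1), small(item1), valid(item1), visible(c), wooden(c)} — 17 facts.

17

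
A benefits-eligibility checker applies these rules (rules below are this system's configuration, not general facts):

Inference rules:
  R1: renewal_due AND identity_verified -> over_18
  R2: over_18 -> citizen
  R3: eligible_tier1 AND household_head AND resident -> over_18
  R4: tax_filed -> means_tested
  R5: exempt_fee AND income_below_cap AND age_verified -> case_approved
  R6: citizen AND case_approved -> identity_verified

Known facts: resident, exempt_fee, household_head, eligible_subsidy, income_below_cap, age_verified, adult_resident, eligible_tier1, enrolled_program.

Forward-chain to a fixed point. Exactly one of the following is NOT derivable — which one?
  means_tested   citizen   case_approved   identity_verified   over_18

Round 1 fires R3, R5, giving over_18, case_approved.
Round 2 fires R2, giving citizen.
Round 3 fires R6, giving identity_verified.
Derived: citizen (round 2), case_approved (round 1), over_18 (round 1), identity_verified (round 3). means_tested never appears in any round.

means_tested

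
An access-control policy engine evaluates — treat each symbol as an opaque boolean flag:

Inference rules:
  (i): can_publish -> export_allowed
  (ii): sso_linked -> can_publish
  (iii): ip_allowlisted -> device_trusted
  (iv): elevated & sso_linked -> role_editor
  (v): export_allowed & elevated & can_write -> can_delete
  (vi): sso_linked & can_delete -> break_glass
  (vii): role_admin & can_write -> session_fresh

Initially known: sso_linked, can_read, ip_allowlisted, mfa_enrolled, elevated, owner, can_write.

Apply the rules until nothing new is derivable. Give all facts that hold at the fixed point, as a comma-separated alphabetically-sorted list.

break_glass, can_delete, can_publish, can_read, can_write, device_trusted, elevated, export_allowed, ip_allowlisted, mfa_enrolled, owner, role_editor, sso_linked

Round 1: (ii) [sso_linked -> can_publish]; (iii) [ip_allowlisted -> device_trusted]; (iv) [elevated & sso_linked -> role_editor]. New: can_publish, device_trusted, role_editor.
Round 2: (i) [can_publish -> export_allowed]. New: export_allowed.
Round 3: (v) [export_allowed & elevated & can_write -> can_delete]. New: can_delete.
Round 4: (vi) [sso_linked & can_delete -> break_glass]. New: break_glass.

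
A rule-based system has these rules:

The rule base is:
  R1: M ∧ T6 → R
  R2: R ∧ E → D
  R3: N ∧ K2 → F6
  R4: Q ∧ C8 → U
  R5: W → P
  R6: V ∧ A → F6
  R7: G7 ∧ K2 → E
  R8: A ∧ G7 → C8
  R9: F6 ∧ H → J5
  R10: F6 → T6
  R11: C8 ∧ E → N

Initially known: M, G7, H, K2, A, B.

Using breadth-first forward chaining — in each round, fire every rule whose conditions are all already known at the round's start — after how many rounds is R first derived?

Round 1: R7 [G7 ∧ K2 → E]; R8 [A ∧ G7 → C8]. New: E, C8.
Round 2: R11 [C8 ∧ E → N]. New: N.
Round 3: R3 [N ∧ K2 → F6]. New: F6.
Round 4: R9 [F6 ∧ H → J5]; R10 [F6 → T6]. New: J5, T6.
Round 5: R1 [M ∧ T6 → R]. New: R.
R first appears in round 5.

5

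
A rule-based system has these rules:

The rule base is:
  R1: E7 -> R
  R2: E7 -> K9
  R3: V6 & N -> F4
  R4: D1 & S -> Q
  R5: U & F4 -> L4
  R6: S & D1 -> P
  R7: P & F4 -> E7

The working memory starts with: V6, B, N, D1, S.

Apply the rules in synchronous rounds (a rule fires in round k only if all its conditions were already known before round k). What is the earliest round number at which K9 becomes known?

3

Round 1 — R3, R4, R6, derive F4, Q, P.
Round 2 — R7, derive E7.
Round 3 — R1, R2, derive R, K9.
K9 first appears in round 3.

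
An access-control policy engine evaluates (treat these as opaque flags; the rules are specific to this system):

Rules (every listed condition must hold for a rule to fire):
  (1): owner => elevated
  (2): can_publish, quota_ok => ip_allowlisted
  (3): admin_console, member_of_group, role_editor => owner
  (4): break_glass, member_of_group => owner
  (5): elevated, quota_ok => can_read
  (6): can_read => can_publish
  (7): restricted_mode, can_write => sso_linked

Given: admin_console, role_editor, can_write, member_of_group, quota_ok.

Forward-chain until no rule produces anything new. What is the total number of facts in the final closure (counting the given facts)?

10

Round 1: (3) [admin_console, member_of_group, role_editor => owner]. Adds owner.
Round 2: (1) [owner => elevated]. Adds elevated.
Round 3: (5) [elevated, quota_ok => can_read]. Adds can_read.
Round 4: (6) [can_read => can_publish]. Adds can_publish.
Round 5: (2) [can_publish, quota_ok => ip_allowlisted]. Adds ip_allowlisted.
Closure: {admin_console, can_publish, can_read, can_write, elevated, ip_allowlisted, member_of_group, owner, quota_ok, role_editor} — 10 facts.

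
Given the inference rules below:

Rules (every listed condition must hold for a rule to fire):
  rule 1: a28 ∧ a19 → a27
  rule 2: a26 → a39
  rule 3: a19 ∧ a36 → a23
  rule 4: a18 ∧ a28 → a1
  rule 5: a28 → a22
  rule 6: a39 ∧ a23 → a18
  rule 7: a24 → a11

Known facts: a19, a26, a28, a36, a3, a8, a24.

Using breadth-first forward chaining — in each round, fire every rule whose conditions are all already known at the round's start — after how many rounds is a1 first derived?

[1] rule 1 [a28 ∧ a19 → a27]; rule 2 [a26 → a39]; rule 3 [a19 ∧ a36 → a23]; rule 5 [a28 → a22]; rule 7 [a24 → a11]. ⇒ new: a27, a39, a23, a22, a11.
[2] rule 6 [a39 ∧ a23 → a18]. ⇒ new: a18.
[3] rule 4 [a18 ∧ a28 → a1]. ⇒ new: a1.
a1 first appears in round 3.

3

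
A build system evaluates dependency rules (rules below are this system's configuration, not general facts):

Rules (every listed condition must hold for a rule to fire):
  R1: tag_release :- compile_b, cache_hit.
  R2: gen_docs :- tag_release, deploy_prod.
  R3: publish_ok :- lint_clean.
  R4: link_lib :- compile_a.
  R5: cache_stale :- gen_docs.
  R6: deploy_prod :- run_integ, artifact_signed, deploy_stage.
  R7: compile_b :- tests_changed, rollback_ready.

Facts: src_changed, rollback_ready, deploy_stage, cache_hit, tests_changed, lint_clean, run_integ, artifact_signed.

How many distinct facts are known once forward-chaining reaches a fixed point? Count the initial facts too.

14

Round 1 fires R3, R6, R7, giving publish_ok, deploy_prod, compile_b.
Round 2 fires R1, giving tag_release.
Round 3 fires R2, giving gen_docs.
Round 4 fires R5, giving cache_stale.
Closure: {artifact_signed, cache_hit, cache_stale, compile_b, deploy_prod, deploy_stage, gen_docs, lint_clean, publish_ok, rollback_ready, run_integ, src_changed, tag_release, tests_changed} — 14 facts.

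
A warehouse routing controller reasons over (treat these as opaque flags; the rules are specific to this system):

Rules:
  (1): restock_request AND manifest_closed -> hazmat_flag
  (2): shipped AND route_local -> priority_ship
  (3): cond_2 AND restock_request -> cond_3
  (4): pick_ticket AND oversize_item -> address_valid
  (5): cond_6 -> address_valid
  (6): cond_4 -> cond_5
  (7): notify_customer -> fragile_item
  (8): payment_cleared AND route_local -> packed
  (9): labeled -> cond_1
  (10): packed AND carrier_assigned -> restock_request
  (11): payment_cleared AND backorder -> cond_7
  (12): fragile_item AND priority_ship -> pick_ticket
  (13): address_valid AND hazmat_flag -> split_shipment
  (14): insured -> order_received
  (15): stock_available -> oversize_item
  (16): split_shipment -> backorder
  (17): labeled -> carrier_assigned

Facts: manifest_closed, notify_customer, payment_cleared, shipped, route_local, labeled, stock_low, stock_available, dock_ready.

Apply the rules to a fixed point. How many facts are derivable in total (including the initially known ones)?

22

[1] (2) [shipped AND route_local -> priority_ship]; (7) [notify_customer -> fragile_item]; (8) [payment_cleared AND route_local -> packed]; (9) [labeled -> cond_1]; (15) [stock_available -> oversize_item]; (17) [labeled -> carrier_assigned]. ⇒ new: priority_ship, fragile_item, packed, cond_1, oversize_item, carrier_assigned.
[2] (10) [packed AND carrier_assigned -> restock_request]; (12) [fragile_item AND priority_ship -> pick_ticket]. ⇒ new: restock_request, pick_ticket.
[3] (1) [restock_request AND manifest_closed -> hazmat_flag]; (4) [pick_ticket AND oversize_item -> address_valid]. ⇒ new: hazmat_flag, address_valid.
[4] (13) [address_valid AND hazmat_flag -> split_shipment]. ⇒ new: split_shipment.
[5] (16) [split_shipment -> backorder]. ⇒ new: backorder.
[6] (11) [payment_cleared AND backorder -> cond_7]. ⇒ new: cond_7.
Closure: {address_valid, backorder, carrier_assigned, cond_1, cond_7, dock_ready, fragile_item, hazmat_flag, labeled, manifest_closed, notify_customer, oversize_item, packed, payment_cleared, pick_ticket, priority_ship, restock_request, route_local, shipped, split_shipment, stock_available, stock_low} — 22 facts.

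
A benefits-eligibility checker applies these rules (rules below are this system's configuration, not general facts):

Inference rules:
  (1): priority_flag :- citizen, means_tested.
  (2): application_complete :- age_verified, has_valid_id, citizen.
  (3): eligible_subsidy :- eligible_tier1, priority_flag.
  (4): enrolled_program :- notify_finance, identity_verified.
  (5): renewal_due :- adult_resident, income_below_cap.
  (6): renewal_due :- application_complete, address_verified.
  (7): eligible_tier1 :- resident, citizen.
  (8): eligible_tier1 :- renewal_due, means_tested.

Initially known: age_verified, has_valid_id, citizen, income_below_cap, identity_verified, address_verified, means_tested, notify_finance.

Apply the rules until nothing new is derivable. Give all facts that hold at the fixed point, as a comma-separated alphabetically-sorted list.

Round 1 — (1), (2), (4), derive priority_flag, application_complete, enrolled_program.
Round 2 — (6), derive renewal_due.
Round 3 — (8), derive eligible_tier1.
Round 4 — (3), derive eligible_subsidy.

address_verified, age_verified, application_complete, citizen, eligible_subsidy, eligible_tier1, enrolled_program, has_valid_id, identity_verified, income_below_cap, means_tested, notify_finance, priority_flag, renewal_due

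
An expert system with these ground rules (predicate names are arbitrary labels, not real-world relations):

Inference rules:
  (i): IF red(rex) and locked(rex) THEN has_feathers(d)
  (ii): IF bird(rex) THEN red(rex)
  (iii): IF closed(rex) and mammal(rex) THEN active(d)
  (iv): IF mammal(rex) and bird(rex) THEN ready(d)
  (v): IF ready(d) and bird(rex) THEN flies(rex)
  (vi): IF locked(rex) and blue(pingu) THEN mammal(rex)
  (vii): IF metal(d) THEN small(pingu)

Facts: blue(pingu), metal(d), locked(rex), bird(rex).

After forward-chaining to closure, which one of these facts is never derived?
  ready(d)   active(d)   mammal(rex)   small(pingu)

Round 1: (ii) [IF bird(rex) THEN red(rex)]; (vi) [IF locked(rex) and blue(pingu) THEN mammal(rex)]; (vii) [IF metal(d) THEN small(pingu)]. New: red(rex), mammal(rex), small(pingu).
Round 2: (i) [IF red(rex) and locked(rex) THEN has_feathers(d)]; (iv) [IF mammal(rex) and bird(rex) THEN ready(d)]. New: has_feathers(d), ready(d).
Round 3: (v) [IF ready(d) and bird(rex) THEN flies(rex)]. New: flies(rex).
Derived: ready(d) (round 2), small(pingu) (round 1), mammal(rex) (round 1). active(d) never appears in any round.

active(d)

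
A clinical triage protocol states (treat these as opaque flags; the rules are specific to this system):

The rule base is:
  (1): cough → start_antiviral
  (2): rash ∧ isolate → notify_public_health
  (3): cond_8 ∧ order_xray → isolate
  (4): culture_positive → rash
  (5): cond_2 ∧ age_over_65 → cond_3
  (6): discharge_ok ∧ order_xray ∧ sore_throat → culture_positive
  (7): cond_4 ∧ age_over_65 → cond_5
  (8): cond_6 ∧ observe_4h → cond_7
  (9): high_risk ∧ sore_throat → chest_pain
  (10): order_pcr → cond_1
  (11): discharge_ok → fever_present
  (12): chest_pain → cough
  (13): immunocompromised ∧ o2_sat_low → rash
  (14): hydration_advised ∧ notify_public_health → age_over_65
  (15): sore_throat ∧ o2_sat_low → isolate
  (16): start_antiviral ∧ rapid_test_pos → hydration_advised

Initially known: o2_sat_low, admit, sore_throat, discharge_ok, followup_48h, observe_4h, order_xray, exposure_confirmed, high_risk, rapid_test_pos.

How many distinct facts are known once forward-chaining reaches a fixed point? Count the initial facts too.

20

Round 1: (6) [discharge_ok ∧ order_xray ∧ sore_throat → culture_positive]; (9) [high_risk ∧ sore_throat → chest_pain]; (11) [discharge_ok → fever_present]; (15) [sore_throat ∧ o2_sat_low → isolate]. New: culture_positive, chest_pain, fever_present, isolate.
Round 2: (4) [culture_positive → rash]; (12) [chest_pain → cough]. New: rash, cough.
Round 3: (1) [cough → start_antiviral]; (2) [rash ∧ isolate → notify_public_health]. New: start_antiviral, notify_public_health.
Round 4: (16) [start_antiviral ∧ rapid_test_pos → hydration_advised]. New: hydration_advised.
Round 5: (14) [hydration_advised ∧ notify_public_health → age_over_65]. New: age_over_65.
Closure: {admit, age_over_65, chest_pain, cough, culture_positive, discharge_ok, exposure_confirmed, fever_present, followup_48h, high_risk, hydration_advised, isolate, notify_public_health, o2_sat_low, observe_4h, order_xray, rapid_test_pos, rash, sore_throat, start_antiviral} — 20 facts.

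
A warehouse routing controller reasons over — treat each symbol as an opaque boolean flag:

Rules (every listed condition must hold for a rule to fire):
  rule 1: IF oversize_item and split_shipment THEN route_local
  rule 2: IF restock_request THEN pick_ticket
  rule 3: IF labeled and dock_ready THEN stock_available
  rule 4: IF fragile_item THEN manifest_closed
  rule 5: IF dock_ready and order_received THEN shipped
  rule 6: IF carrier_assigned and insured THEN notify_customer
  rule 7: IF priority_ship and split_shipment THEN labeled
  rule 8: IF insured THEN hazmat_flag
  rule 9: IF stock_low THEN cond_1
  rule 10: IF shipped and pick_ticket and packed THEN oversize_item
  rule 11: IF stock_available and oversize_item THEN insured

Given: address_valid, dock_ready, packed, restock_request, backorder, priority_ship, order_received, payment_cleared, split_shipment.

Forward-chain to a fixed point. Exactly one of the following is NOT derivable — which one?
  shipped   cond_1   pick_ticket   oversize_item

[1] rule 2 [IF restock_request THEN pick_ticket]; rule 5 [IF dock_ready and order_received THEN shipped]; rule 7 [IF priority_ship and split_shipment THEN labeled]. ⇒ new: pick_ticket, shipped, labeled.
[2] rule 3 [IF labeled and dock_ready THEN stock_available]; rule 10 [IF shipped and pick_ticket and packed THEN oversize_item]. ⇒ new: stock_available, oversize_item.
[3] rule 1 [IF oversize_item and split_shipment THEN route_local]; rule 11 [IF stock_available and oversize_item THEN insured]. ⇒ new: route_local, insured.
[4] rule 8 [IF insured THEN hazmat_flag]. ⇒ new: hazmat_flag.
Derived: oversize_item (round 2), pick_ticket (round 1), shipped (round 1). cond_1 never appears in any round.

cond_1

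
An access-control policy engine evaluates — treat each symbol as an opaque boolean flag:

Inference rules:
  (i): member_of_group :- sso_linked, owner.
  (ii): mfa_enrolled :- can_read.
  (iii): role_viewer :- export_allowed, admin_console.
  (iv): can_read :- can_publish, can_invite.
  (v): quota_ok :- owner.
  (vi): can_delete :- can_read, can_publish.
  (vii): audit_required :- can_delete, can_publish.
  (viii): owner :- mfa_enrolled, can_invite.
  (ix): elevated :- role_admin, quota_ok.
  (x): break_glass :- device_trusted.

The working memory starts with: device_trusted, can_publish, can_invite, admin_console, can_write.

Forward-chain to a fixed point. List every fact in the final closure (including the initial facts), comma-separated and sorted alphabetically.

Round 1: (iv) [can_read :- can_publish, can_invite.]; (x) [break_glass :- device_trusted.]. New: can_read, break_glass.
Round 2: (ii) [mfa_enrolled :- can_read.]; (vi) [can_delete :- can_read, can_publish.]. New: mfa_enrolled, can_delete.
Round 3: (vii) [audit_required :- can_delete, can_publish.]; (viii) [owner :- mfa_enrolled, can_invite.]. New: audit_required, owner.
Round 4: (v) [quota_ok :- owner.]. New: quota_ok.

admin_console, audit_required, break_glass, can_delete, can_invite, can_publish, can_read, can_write, device_trusted, mfa_enrolled, owner, quota_ok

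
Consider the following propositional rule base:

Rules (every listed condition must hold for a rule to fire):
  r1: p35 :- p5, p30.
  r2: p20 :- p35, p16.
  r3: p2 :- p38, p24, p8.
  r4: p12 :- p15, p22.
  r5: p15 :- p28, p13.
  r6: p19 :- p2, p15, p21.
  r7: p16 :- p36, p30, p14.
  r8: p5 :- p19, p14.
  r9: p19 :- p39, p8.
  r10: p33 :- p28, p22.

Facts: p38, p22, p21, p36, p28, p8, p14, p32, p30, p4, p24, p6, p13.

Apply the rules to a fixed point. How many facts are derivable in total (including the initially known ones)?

[1] r3 [p2 :- p38, p24, p8.]; r5 [p15 :- p28, p13.]; r7 [p16 :- p36, p30, p14.]; r10 [p33 :- p28, p22.]. ⇒ new: p2, p15, p16, p33.
[2] r4 [p12 :- p15, p22.]; r6 [p19 :- p2, p15, p21.]. ⇒ new: p12, p19.
[3] r8 [p5 :- p19, p14.]. ⇒ new: p5.
[4] r1 [p35 :- p5, p30.]. ⇒ new: p35.
[5] r2 [p20 :- p35, p16.]. ⇒ new: p20.
Closure: {p12, p13, p14, p15, p16, p19, p2, p20, p21, p22, p24, p28, p30, p32, p33, p35, p36, p38, p4, p5, p6, p8} — 22 facts.

22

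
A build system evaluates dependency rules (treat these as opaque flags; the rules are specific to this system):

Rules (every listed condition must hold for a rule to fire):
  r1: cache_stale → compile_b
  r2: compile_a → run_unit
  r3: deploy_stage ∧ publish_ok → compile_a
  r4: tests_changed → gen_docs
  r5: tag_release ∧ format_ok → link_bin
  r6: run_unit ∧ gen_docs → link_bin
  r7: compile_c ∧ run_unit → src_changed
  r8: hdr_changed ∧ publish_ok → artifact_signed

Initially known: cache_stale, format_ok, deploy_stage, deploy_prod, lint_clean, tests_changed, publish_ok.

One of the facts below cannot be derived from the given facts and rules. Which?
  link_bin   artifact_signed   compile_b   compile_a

artifact_signed

Round 1 — r1, r3, r4, derive compile_b, compile_a, gen_docs.
Round 2 — r2, derive run_unit.
Round 3 — r6, derive link_bin.
Derived: compile_a (round 1), compile_b (round 1), link_bin (round 3). artifact_signed never appears in any round.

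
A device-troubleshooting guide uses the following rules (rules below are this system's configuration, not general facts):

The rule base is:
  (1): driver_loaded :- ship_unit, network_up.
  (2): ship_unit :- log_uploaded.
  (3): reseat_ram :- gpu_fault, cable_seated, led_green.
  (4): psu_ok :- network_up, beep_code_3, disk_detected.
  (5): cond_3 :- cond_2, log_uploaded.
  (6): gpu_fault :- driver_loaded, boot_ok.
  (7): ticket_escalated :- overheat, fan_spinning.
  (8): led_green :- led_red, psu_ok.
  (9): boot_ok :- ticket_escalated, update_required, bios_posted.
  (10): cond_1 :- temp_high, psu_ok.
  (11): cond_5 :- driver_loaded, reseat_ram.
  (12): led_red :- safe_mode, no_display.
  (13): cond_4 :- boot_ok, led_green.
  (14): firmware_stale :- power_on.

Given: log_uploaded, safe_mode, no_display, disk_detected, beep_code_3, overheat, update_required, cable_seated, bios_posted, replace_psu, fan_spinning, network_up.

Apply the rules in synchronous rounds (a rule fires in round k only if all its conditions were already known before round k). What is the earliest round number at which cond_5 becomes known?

Round 1 — (2), (4), (7), (12), derive ship_unit, psu_ok, ticket_escalated, led_red.
Round 2 — (1), (8), (9), derive driver_loaded, led_green, boot_ok.
Round 3 — (6), (13), derive gpu_fault, cond_4.
Round 4 — (3), derive reseat_ram.
Round 5 — (11), derive cond_5.
cond_5 first appears in round 5.

5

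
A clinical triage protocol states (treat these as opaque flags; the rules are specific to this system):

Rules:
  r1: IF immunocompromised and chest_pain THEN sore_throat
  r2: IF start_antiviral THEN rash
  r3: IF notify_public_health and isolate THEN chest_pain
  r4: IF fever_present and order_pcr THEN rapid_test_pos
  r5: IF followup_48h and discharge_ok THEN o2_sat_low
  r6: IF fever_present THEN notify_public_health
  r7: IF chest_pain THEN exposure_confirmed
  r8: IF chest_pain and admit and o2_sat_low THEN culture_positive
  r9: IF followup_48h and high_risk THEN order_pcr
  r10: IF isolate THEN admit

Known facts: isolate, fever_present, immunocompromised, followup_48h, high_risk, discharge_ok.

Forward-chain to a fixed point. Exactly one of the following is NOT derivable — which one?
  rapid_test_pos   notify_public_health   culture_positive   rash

rash

[1] r5 [IF followup_48h and discharge_ok THEN o2_sat_low]; r6 [IF fever_present THEN notify_public_health]; r9 [IF followup_48h and high_risk THEN order_pcr]; r10 [IF isolate THEN admit]. ⇒ new: o2_sat_low, notify_public_health, order_pcr, admit.
[2] r3 [IF notify_public_health and isolate THEN chest_pain]; r4 [IF fever_present and order_pcr THEN rapid_test_pos]. ⇒ new: chest_pain, rapid_test_pos.
[3] r1 [IF immunocompromised and chest_pain THEN sore_throat]; r7 [IF chest_pain THEN exposure_confirmed]; r8 [IF chest_pain and admit and o2_sat_low THEN culture_positive]. ⇒ new: sore_throat, exposure_confirmed, culture_positive.
Derived: notify_public_health (round 1), rapid_test_pos (round 2), culture_positive (round 3). rash never appears in any round.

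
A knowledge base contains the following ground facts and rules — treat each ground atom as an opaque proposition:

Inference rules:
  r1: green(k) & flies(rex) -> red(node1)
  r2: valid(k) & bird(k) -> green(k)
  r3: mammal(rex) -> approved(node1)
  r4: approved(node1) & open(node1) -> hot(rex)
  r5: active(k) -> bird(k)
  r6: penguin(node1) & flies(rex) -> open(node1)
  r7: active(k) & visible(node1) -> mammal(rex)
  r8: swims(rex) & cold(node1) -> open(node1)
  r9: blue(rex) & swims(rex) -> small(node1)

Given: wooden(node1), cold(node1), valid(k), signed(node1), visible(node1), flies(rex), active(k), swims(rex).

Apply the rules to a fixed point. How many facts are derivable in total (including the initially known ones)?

15

Round 1 — r5, r7, r8, derive bird(k), mammal(rex), open(node1).
Round 2 — r2, r3, derive green(k), approved(node1).
Round 3 — r1, r4, derive red(node1), hot(rex).
Closure: {active(k), approved(node1), bird(k), cold(node1), flies(rex), green(k), hot(rex), mammal(rex), open(node1), red(node1), signed(node1), swims(rex), valid(k), visible(node1), wooden(node1)} — 15 facts.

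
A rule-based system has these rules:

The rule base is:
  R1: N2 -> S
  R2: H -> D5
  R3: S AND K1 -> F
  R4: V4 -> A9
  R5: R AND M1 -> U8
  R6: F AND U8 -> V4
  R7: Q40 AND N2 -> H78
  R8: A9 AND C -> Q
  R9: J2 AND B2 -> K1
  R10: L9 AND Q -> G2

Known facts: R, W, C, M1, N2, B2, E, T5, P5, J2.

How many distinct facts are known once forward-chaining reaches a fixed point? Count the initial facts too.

17

Round 1 — R1, R5, R9, derive S, U8, K1.
Round 2 — R3, derive F.
Round 3 — R6, derive V4.
Round 4 — R4, derive A9.
Round 5 — R8, derive Q.
Closure: {A9, B2, C, E, F, J2, K1, M1, N2, P5, Q, R, S, T5, U8, V4, W} — 17 facts.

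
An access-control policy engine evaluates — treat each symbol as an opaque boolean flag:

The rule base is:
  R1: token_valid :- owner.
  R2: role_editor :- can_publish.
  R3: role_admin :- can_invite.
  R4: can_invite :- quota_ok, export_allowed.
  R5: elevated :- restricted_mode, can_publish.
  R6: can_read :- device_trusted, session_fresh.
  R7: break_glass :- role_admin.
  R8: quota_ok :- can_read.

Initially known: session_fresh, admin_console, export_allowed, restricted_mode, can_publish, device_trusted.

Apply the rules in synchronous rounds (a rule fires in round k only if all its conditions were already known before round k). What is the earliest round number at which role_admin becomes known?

4

Round 1 fires R2, R5, R6, giving role_editor, elevated, can_read.
Round 2 fires R8, giving quota_ok.
Round 3 fires R4, giving can_invite.
Round 4 fires R3, giving role_admin.
role_admin first appears in round 4.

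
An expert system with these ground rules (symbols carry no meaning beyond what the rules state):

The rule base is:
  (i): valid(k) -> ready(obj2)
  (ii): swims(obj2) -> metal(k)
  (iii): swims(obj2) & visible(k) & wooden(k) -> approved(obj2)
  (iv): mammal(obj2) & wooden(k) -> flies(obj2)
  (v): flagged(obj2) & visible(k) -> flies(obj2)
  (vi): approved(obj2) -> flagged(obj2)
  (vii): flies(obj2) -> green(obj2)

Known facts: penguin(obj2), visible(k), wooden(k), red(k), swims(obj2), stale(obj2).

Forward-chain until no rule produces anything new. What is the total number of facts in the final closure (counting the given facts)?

11

Round 1: (ii) [swims(obj2) -> metal(k)]; (iii) [swims(obj2) & visible(k) & wooden(k) -> approved(obj2)]. Adds metal(k), approved(obj2).
Round 2: (vi) [approved(obj2) -> flagged(obj2)]. Adds flagged(obj2).
Round 3: (v) [flagged(obj2) & visible(k) -> flies(obj2)]. Adds flies(obj2).
Round 4: (vii) [flies(obj2) -> green(obj2)]. Adds green(obj2).
Closure: {approved(obj2), flagged(obj2), flies(obj2), green(obj2), metal(k), penguin(obj2), red(k), stale(obj2), swims(obj2), visible(k), wooden(k)} — 11 facts.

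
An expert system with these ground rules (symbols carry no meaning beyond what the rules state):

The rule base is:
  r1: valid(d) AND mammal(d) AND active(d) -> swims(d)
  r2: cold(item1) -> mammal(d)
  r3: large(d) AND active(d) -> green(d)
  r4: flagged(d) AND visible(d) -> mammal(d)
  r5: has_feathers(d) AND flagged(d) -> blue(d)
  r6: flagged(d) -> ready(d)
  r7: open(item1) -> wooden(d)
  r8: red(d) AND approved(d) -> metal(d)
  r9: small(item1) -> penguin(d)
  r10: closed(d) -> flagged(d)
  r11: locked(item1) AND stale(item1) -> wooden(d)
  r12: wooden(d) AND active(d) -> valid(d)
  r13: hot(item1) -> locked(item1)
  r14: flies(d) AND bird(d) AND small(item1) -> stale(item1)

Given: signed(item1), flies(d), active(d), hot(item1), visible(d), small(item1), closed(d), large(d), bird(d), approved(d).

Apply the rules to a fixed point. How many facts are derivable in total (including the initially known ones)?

20

Round 1 — r3, r9, r10, r13, r14, derive green(d), penguin(d), flagged(d), locked(item1), stale(item1).
Round 2 — r4, r6, r11, derive mammal(d), ready(d), wooden(d).
Round 3 — r12, derive valid(d).
Round 4 — r1, derive swims(d).
Closure: {active(d), approved(d), bird(d), closed(d), flagged(d), flies(d), green(d), hot(item1), large(d), locked(item1), mammal(d), penguin(d), ready(d), signed(item1), small(item1), stale(item1), swims(d), valid(d), visible(d), wooden(d)} — 20 facts.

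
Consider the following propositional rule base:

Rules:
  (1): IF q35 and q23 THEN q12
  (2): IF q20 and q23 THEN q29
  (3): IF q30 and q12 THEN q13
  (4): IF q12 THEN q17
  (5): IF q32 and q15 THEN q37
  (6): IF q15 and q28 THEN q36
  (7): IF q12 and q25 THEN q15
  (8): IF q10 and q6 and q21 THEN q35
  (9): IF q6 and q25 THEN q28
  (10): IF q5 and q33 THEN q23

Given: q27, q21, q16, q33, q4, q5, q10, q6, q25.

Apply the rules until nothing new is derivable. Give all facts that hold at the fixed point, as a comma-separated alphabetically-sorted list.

q10, q12, q15, q16, q17, q21, q23, q25, q27, q28, q33, q35, q36, q4, q5, q6

Round 1 — (8), (9), (10), derive q35, q28, q23.
Round 2 — (1), derive q12.
Round 3 — (4), (7), derive q17, q15.
Round 4 — (6), derive q36.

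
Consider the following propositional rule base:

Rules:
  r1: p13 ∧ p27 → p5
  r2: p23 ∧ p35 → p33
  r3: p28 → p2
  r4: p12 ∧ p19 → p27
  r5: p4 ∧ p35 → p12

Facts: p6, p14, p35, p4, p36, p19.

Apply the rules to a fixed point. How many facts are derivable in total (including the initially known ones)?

[1] r5 [p4 ∧ p35 → p12]. ⇒ new: p12.
[2] r4 [p12 ∧ p19 → p27]. ⇒ new: p27.
Closure: {p12, p14, p19, p27, p35, p36, p4, p6} — 8 facts.

8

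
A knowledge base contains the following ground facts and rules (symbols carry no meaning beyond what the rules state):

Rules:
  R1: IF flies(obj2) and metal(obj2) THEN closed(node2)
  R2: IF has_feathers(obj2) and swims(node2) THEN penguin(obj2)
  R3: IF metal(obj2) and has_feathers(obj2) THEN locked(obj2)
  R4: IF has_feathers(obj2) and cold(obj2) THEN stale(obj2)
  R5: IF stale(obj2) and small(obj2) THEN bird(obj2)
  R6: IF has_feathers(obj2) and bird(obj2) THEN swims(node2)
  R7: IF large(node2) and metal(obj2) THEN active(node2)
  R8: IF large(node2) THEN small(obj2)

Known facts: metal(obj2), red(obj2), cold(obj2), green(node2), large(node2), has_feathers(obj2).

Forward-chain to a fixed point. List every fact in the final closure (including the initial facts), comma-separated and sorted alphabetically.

active(node2), bird(obj2), cold(obj2), green(node2), has_feathers(obj2), large(node2), locked(obj2), metal(obj2), penguin(obj2), red(obj2), small(obj2), stale(obj2), swims(node2)

Round 1: R3 [IF metal(obj2) and has_feathers(obj2) THEN locked(obj2)]; R4 [IF has_feathers(obj2) and cold(obj2) THEN stale(obj2)]; R7 [IF large(node2) and metal(obj2) THEN active(node2)]; R8 [IF large(node2) THEN small(obj2)]. Adds locked(obj2), stale(obj2), active(node2), small(obj2).
Round 2: R5 [IF stale(obj2) and small(obj2) THEN bird(obj2)]. Adds bird(obj2).
Round 3: R6 [IF has_feathers(obj2) and bird(obj2) THEN swims(node2)]. Adds swims(node2).
Round 4: R2 [IF has_feathers(obj2) and swims(node2) THEN penguin(obj2)]. Adds penguin(obj2).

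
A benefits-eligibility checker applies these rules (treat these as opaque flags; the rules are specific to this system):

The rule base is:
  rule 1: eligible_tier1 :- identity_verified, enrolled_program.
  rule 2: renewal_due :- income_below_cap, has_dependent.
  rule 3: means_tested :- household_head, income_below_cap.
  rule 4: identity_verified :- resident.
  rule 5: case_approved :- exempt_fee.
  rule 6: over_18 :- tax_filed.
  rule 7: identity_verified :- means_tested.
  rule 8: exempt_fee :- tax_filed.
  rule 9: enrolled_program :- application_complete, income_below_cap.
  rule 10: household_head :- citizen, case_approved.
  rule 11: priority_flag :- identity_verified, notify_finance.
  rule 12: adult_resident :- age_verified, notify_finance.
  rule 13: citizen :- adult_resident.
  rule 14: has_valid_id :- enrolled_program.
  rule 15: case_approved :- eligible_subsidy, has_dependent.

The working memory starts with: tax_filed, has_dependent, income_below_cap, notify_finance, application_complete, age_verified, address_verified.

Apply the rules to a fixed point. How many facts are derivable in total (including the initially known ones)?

20

Round 1 fires rule 2, rule 6, rule 8, rule 9, rule 12, giving renewal_due, over_18, exempt_fee, enrolled_program, adult_resident.
Round 2 fires rule 5, rule 13, rule 14, giving case_approved, citizen, has_valid_id.
Round 3 fires rule 10, giving household_head.
Round 4 fires rule 3, giving means_tested.
Round 5 fires rule 7, giving identity_verified.
Round 6 fires rule 1, rule 11, giving eligible_tier1, priority_flag.
Closure: {address_verified, adult_resident, age_verified, application_complete, case_approved, citizen, eligible_tier1, enrolled_program, exempt_fee, has_dependent, has_valid_id, household_head, identity_verified, income_below_cap, means_tested, notify_finance, over_18, priority_flag, renewal_due, tax_filed} — 20 facts.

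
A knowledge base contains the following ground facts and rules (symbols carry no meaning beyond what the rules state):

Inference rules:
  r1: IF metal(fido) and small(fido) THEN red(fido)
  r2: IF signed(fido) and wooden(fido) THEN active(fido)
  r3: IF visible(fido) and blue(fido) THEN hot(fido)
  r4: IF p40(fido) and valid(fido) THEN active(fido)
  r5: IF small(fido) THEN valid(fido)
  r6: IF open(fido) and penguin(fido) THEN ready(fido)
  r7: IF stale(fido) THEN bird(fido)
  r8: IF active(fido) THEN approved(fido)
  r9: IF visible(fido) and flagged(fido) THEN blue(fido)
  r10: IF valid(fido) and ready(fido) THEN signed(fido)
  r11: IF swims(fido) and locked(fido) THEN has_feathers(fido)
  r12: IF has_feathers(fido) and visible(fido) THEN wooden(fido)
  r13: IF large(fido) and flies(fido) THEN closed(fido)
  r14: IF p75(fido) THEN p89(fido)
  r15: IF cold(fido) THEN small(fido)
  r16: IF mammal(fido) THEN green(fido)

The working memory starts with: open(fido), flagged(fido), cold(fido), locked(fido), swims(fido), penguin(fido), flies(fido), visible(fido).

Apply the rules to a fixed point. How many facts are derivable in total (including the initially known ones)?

[1] r6 [IF open(fido) and penguin(fido) THEN ready(fido)]; r9 [IF visible(fido) and flagged(fido) THEN blue(fido)]; r11 [IF swims(fido) and locked(fido) THEN has_feathers(fido)]; r15 [IF cold(fido) THEN small(fido)]. ⇒ new: ready(fido), blue(fido), has_feathers(fido), small(fido).
[2] r3 [IF visible(fido) and blue(fido) THEN hot(fido)]; r5 [IF small(fido) THEN valid(fido)]; r12 [IF has_feathers(fido) and visible(fido) THEN wooden(fido)]. ⇒ new: hot(fido), valid(fido), wooden(fido).
[3] r10 [IF valid(fido) and ready(fido) THEN signed(fido)]. ⇒ new: signed(fido).
[4] r2 [IF signed(fido) and wooden(fido) THEN active(fido)]. ⇒ new: active(fido).
[5] r8 [IF active(fido) THEN approved(fido)]. ⇒ new: approved(fido).
Closure: {active(fido), approved(fido), blue(fido), cold(fido), flagged(fido), flies(fido), has_feathers(fido), hot(fido), locked(fido), open(fido), penguin(fido), ready(fido), signed(fido), small(fido), swims(fido), valid(fido), visible(fido), wooden(fido)} — 18 facts.

18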